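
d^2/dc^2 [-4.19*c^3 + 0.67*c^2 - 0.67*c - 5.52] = 1.34 - 25.14*c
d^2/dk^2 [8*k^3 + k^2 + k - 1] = 48*k + 2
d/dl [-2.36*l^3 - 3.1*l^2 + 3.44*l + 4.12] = -7.08*l^2 - 6.2*l + 3.44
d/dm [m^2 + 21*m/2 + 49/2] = 2*m + 21/2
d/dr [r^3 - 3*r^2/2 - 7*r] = 3*r^2 - 3*r - 7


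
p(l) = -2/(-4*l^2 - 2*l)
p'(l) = -2*(8*l + 2)/(-4*l^2 - 2*l)^2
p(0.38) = 1.50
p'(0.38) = -5.63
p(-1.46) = 0.36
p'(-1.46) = 0.62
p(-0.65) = 5.13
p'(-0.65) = 42.08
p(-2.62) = 0.09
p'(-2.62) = 0.08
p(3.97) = 0.03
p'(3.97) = -0.01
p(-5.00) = 0.02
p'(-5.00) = 0.01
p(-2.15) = 0.14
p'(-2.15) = 0.15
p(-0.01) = -102.04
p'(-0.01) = -9995.84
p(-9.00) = 0.01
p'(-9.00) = 0.00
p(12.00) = 0.00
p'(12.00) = 0.00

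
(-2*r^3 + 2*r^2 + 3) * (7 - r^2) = 2*r^5 - 2*r^4 - 14*r^3 + 11*r^2 + 21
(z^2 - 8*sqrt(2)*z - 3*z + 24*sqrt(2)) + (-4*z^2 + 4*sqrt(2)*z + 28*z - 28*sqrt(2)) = -3*z^2 - 4*sqrt(2)*z + 25*z - 4*sqrt(2)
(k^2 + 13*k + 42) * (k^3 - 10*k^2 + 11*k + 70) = k^5 + 3*k^4 - 77*k^3 - 207*k^2 + 1372*k + 2940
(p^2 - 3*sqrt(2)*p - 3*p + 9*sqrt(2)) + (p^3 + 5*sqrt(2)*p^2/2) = p^3 + p^2 + 5*sqrt(2)*p^2/2 - 3*sqrt(2)*p - 3*p + 9*sqrt(2)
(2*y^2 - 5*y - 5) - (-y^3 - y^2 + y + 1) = y^3 + 3*y^2 - 6*y - 6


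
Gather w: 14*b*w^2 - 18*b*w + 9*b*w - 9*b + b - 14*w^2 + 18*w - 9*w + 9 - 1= -8*b + w^2*(14*b - 14) + w*(9 - 9*b) + 8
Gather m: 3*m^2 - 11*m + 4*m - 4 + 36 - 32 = 3*m^2 - 7*m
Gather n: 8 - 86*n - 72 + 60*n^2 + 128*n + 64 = 60*n^2 + 42*n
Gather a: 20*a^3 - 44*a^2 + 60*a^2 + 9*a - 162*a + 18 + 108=20*a^3 + 16*a^2 - 153*a + 126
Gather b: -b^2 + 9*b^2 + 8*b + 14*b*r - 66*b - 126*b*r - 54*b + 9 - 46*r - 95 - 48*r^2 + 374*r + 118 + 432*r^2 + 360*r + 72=8*b^2 + b*(-112*r - 112) + 384*r^2 + 688*r + 104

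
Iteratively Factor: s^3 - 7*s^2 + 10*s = (s - 2)*(s^2 - 5*s) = s*(s - 2)*(s - 5)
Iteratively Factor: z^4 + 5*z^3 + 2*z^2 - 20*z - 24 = (z + 3)*(z^3 + 2*z^2 - 4*z - 8) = (z + 2)*(z + 3)*(z^2 - 4) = (z + 2)^2*(z + 3)*(z - 2)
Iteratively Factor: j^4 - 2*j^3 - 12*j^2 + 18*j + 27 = (j + 1)*(j^3 - 3*j^2 - 9*j + 27) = (j - 3)*(j + 1)*(j^2 - 9) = (j - 3)^2*(j + 1)*(j + 3)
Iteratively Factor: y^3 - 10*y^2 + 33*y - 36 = (y - 4)*(y^2 - 6*y + 9) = (y - 4)*(y - 3)*(y - 3)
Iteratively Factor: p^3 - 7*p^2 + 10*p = (p - 2)*(p^2 - 5*p) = p*(p - 2)*(p - 5)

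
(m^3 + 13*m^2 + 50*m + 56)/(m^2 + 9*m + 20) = (m^2 + 9*m + 14)/(m + 5)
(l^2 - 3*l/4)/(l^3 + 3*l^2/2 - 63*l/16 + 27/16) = 4*l/(4*l^2 + 9*l - 9)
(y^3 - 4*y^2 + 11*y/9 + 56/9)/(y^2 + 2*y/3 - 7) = (3*y^2 - 5*y - 8)/(3*(y + 3))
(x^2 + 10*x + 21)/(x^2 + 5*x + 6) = (x + 7)/(x + 2)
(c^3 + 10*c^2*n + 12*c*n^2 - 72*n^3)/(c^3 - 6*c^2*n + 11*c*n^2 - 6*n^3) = (c^2 + 12*c*n + 36*n^2)/(c^2 - 4*c*n + 3*n^2)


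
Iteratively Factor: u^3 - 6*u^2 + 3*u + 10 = (u - 5)*(u^2 - u - 2) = (u - 5)*(u + 1)*(u - 2)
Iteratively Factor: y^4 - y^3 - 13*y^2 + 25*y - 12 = (y - 3)*(y^3 + 2*y^2 - 7*y + 4) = (y - 3)*(y - 1)*(y^2 + 3*y - 4) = (y - 3)*(y - 1)*(y + 4)*(y - 1)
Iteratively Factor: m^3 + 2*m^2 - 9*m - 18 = (m + 3)*(m^2 - m - 6) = (m - 3)*(m + 3)*(m + 2)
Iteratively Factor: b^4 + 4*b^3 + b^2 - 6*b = (b + 3)*(b^3 + b^2 - 2*b) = b*(b + 3)*(b^2 + b - 2) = b*(b + 2)*(b + 3)*(b - 1)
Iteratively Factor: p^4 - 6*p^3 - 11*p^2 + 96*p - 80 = (p + 4)*(p^3 - 10*p^2 + 29*p - 20) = (p - 1)*(p + 4)*(p^2 - 9*p + 20) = (p - 4)*(p - 1)*(p + 4)*(p - 5)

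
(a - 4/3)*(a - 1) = a^2 - 7*a/3 + 4/3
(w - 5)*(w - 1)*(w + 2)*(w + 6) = w^4 + 2*w^3 - 31*w^2 - 32*w + 60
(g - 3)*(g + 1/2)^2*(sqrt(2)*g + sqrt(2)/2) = sqrt(2)*g^4 - 3*sqrt(2)*g^3/2 - 15*sqrt(2)*g^2/4 - 17*sqrt(2)*g/8 - 3*sqrt(2)/8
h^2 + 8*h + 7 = (h + 1)*(h + 7)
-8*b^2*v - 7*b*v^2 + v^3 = v*(-8*b + v)*(b + v)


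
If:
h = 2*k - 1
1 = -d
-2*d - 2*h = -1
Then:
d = -1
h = 3/2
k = 5/4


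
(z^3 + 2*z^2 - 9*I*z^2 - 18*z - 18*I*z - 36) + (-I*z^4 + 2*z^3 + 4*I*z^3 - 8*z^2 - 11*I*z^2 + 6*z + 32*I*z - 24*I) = -I*z^4 + 3*z^3 + 4*I*z^3 - 6*z^2 - 20*I*z^2 - 12*z + 14*I*z - 36 - 24*I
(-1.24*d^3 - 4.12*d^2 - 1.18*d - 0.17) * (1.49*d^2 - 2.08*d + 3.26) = -1.8476*d^5 - 3.5596*d^4 + 2.769*d^3 - 11.2301*d^2 - 3.4932*d - 0.5542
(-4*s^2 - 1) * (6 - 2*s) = 8*s^3 - 24*s^2 + 2*s - 6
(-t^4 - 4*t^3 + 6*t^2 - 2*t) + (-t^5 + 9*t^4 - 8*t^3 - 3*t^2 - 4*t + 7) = -t^5 + 8*t^4 - 12*t^3 + 3*t^2 - 6*t + 7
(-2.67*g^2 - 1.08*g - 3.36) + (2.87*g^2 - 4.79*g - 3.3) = 0.2*g^2 - 5.87*g - 6.66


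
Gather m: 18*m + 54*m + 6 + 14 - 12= 72*m + 8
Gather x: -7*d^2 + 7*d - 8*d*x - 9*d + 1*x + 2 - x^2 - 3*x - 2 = -7*d^2 - 2*d - x^2 + x*(-8*d - 2)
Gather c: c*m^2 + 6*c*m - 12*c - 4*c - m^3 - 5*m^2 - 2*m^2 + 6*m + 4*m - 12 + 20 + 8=c*(m^2 + 6*m - 16) - m^3 - 7*m^2 + 10*m + 16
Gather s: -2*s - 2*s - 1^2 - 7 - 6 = -4*s - 14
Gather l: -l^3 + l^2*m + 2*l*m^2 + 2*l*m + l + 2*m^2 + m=-l^3 + l^2*m + l*(2*m^2 + 2*m + 1) + 2*m^2 + m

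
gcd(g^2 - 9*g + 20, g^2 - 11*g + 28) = g - 4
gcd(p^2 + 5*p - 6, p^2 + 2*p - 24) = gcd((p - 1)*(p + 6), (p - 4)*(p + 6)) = p + 6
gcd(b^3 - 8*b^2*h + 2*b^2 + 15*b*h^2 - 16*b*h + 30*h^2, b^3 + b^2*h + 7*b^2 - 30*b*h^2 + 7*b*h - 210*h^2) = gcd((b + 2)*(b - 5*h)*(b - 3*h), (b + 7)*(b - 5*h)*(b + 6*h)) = b - 5*h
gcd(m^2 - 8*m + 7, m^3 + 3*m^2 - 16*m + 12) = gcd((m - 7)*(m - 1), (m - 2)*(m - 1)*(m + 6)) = m - 1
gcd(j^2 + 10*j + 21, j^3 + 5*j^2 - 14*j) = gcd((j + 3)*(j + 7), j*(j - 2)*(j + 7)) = j + 7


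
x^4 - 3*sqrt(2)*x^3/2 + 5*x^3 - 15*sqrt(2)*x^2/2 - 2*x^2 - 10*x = x*(x + 5)*(x - 2*sqrt(2))*(x + sqrt(2)/2)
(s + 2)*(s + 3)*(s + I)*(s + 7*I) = s^4 + 5*s^3 + 8*I*s^3 - s^2 + 40*I*s^2 - 35*s + 48*I*s - 42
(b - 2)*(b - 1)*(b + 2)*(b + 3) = b^4 + 2*b^3 - 7*b^2 - 8*b + 12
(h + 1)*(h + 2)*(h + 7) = h^3 + 10*h^2 + 23*h + 14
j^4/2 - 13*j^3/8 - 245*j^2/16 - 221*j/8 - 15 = (j/2 + 1)*(j - 8)*(j + 5/4)*(j + 3/2)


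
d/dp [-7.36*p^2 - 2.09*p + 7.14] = -14.72*p - 2.09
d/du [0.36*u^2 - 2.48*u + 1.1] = 0.72*u - 2.48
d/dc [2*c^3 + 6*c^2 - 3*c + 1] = 6*c^2 + 12*c - 3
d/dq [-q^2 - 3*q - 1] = -2*q - 3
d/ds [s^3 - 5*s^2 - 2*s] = 3*s^2 - 10*s - 2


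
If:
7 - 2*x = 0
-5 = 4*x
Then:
No Solution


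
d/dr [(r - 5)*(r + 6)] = 2*r + 1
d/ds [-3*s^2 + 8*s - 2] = 8 - 6*s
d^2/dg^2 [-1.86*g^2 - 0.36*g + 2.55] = -3.72000000000000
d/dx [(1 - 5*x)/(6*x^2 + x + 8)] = (-30*x^2 - 5*x + (5*x - 1)*(12*x + 1) - 40)/(6*x^2 + x + 8)^2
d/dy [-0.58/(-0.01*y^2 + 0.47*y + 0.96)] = (0.2726 - 0.0116*y)/(-0.01*y^2 + 0.47*y + 0.96)^2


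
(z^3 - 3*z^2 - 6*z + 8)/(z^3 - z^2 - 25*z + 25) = (z^2 - 2*z - 8)/(z^2 - 25)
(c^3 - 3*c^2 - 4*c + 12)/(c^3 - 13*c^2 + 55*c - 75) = (c^2 - 4)/(c^2 - 10*c + 25)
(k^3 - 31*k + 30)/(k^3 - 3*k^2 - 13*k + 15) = (k + 6)/(k + 3)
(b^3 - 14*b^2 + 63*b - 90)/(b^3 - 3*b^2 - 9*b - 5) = (b^2 - 9*b + 18)/(b^2 + 2*b + 1)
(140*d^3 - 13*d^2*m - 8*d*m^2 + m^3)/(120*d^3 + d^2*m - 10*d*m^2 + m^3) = (28*d^2 + 3*d*m - m^2)/(24*d^2 + 5*d*m - m^2)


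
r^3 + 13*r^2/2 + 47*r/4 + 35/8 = (r + 1/2)*(r + 5/2)*(r + 7/2)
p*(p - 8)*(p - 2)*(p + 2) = p^4 - 8*p^3 - 4*p^2 + 32*p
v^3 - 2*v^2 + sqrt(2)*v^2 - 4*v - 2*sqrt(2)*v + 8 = (v - 2)*(v - sqrt(2))*(v + 2*sqrt(2))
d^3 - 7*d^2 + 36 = (d - 6)*(d - 3)*(d + 2)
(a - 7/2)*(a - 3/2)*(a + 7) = a^3 + 2*a^2 - 119*a/4 + 147/4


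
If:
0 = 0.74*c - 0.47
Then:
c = 0.64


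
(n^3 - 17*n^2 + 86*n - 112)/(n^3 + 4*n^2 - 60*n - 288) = (n^2 - 9*n + 14)/(n^2 + 12*n + 36)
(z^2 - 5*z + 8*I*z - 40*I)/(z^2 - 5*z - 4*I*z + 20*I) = (z + 8*I)/(z - 4*I)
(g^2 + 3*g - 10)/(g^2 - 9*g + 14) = (g + 5)/(g - 7)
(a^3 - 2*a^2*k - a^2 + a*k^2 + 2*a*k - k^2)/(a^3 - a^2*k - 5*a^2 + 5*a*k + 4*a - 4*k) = (a - k)/(a - 4)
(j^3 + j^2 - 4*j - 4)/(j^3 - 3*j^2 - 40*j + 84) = (j^2 + 3*j + 2)/(j^2 - j - 42)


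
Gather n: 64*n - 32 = 64*n - 32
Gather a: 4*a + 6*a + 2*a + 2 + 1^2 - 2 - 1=12*a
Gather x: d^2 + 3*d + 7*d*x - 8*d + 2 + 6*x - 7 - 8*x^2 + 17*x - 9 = d^2 - 5*d - 8*x^2 + x*(7*d + 23) - 14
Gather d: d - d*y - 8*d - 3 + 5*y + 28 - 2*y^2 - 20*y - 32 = d*(-y - 7) - 2*y^2 - 15*y - 7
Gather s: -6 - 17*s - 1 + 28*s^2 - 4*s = 28*s^2 - 21*s - 7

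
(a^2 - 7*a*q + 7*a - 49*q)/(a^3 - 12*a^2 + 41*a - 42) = (a^2 - 7*a*q + 7*a - 49*q)/(a^3 - 12*a^2 + 41*a - 42)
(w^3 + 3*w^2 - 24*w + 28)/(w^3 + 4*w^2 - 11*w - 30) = (w^3 + 3*w^2 - 24*w + 28)/(w^3 + 4*w^2 - 11*w - 30)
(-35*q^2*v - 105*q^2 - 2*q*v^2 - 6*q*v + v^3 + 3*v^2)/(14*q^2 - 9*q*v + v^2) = (-5*q*v - 15*q - v^2 - 3*v)/(2*q - v)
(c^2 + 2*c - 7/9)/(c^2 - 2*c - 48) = (-c^2 - 2*c + 7/9)/(-c^2 + 2*c + 48)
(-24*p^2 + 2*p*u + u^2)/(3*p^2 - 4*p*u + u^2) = (-24*p^2 + 2*p*u + u^2)/(3*p^2 - 4*p*u + u^2)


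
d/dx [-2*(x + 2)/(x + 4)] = -4/(x + 4)^2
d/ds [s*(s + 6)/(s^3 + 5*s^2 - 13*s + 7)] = (-s^3 - 13*s^2 - 56*s - 42)/(s^5 + 11*s^4 + 10*s^3 - 106*s^2 + 133*s - 49)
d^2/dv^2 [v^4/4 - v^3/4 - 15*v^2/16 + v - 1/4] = 3*v^2 - 3*v/2 - 15/8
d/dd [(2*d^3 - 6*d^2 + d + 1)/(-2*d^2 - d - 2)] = (-4*d^4 - 4*d^3 - 4*d^2 + 28*d - 1)/(4*d^4 + 4*d^3 + 9*d^2 + 4*d + 4)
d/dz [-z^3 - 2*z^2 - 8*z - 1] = -3*z^2 - 4*z - 8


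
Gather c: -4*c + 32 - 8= 24 - 4*c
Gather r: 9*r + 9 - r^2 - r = -r^2 + 8*r + 9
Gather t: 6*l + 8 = 6*l + 8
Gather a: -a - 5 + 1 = -a - 4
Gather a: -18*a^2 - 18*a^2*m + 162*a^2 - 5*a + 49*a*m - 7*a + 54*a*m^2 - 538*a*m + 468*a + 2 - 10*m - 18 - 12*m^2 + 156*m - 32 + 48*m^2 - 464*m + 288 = a^2*(144 - 18*m) + a*(54*m^2 - 489*m + 456) + 36*m^2 - 318*m + 240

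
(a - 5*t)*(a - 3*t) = a^2 - 8*a*t + 15*t^2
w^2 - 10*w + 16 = (w - 8)*(w - 2)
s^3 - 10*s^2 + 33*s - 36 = (s - 4)*(s - 3)^2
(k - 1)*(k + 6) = k^2 + 5*k - 6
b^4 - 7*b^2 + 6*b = b*(b - 2)*(b - 1)*(b + 3)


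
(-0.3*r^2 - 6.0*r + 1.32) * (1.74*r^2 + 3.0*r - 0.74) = -0.522*r^4 - 11.34*r^3 - 15.4812*r^2 + 8.4*r - 0.9768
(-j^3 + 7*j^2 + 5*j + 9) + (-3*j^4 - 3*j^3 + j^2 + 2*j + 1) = -3*j^4 - 4*j^3 + 8*j^2 + 7*j + 10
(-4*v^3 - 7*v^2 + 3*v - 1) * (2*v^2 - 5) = -8*v^5 - 14*v^4 + 26*v^3 + 33*v^2 - 15*v + 5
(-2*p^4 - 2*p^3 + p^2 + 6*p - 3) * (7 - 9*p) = 18*p^5 + 4*p^4 - 23*p^3 - 47*p^2 + 69*p - 21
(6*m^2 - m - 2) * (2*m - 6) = 12*m^3 - 38*m^2 + 2*m + 12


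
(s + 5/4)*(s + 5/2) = s^2 + 15*s/4 + 25/8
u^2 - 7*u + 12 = (u - 4)*(u - 3)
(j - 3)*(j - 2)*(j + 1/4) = j^3 - 19*j^2/4 + 19*j/4 + 3/2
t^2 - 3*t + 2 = (t - 2)*(t - 1)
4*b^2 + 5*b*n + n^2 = (b + n)*(4*b + n)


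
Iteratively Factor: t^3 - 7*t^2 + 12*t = (t - 3)*(t^2 - 4*t) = t*(t - 3)*(t - 4)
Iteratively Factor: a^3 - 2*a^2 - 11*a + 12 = (a + 3)*(a^2 - 5*a + 4) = (a - 4)*(a + 3)*(a - 1)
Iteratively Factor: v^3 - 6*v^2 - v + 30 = (v - 5)*(v^2 - v - 6) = (v - 5)*(v + 2)*(v - 3)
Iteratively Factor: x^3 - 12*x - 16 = (x + 2)*(x^2 - 2*x - 8) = (x + 2)^2*(x - 4)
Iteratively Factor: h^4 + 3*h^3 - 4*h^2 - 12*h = (h + 3)*(h^3 - 4*h) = (h - 2)*(h + 3)*(h^2 + 2*h) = h*(h - 2)*(h + 3)*(h + 2)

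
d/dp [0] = 0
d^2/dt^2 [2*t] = 0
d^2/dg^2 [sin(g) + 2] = -sin(g)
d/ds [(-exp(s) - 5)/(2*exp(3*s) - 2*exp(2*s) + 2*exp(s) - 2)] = ((exp(s) + 5)*(3*exp(2*s) - 2*exp(s) + 1) - exp(3*s) + exp(2*s) - exp(s) + 1)*exp(s)/(2*(exp(3*s) - exp(2*s) + exp(s) - 1)^2)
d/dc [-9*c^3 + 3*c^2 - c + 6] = -27*c^2 + 6*c - 1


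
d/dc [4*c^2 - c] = 8*c - 1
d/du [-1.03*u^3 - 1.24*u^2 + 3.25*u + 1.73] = -3.09*u^2 - 2.48*u + 3.25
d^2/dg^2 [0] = 0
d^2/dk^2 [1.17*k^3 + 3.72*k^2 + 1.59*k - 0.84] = 7.02*k + 7.44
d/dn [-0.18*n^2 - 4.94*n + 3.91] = -0.36*n - 4.94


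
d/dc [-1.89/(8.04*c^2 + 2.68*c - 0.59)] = (30.3912*c + 5.0652)/(8.04*c^2 + 2.68*c - 0.59)^2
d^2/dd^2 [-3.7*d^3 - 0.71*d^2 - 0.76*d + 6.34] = -22.2*d - 1.42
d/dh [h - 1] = 1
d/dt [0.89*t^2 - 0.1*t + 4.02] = 1.78*t - 0.1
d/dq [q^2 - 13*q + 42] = 2*q - 13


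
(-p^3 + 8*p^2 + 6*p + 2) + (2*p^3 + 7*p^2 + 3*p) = p^3 + 15*p^2 + 9*p + 2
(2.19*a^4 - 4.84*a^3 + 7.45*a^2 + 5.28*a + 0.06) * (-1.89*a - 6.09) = -4.1391*a^5 - 4.1895*a^4 + 15.3951*a^3 - 55.3497*a^2 - 32.2686*a - 0.3654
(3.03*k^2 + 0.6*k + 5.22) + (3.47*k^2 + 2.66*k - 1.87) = 6.5*k^2 + 3.26*k + 3.35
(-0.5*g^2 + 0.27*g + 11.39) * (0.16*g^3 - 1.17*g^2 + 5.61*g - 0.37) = -0.08*g^5 + 0.6282*g^4 - 1.2985*g^3 - 11.6266*g^2 + 63.798*g - 4.2143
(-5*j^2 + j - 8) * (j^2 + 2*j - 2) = -5*j^4 - 9*j^3 + 4*j^2 - 18*j + 16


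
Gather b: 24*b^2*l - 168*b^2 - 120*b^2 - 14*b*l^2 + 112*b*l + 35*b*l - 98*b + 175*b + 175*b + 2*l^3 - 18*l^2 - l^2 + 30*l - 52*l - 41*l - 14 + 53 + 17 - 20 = b^2*(24*l - 288) + b*(-14*l^2 + 147*l + 252) + 2*l^3 - 19*l^2 - 63*l + 36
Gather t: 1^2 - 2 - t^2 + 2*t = -t^2 + 2*t - 1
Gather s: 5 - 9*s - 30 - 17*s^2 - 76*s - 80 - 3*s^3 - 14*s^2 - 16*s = -3*s^3 - 31*s^2 - 101*s - 105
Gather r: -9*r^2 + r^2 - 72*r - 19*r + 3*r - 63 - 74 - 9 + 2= -8*r^2 - 88*r - 144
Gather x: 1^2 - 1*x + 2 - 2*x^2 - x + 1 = -2*x^2 - 2*x + 4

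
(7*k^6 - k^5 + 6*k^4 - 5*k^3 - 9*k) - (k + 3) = 7*k^6 - k^5 + 6*k^4 - 5*k^3 - 10*k - 3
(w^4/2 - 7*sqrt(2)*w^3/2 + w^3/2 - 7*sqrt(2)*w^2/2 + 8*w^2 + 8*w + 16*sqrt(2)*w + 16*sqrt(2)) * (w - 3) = w^5/2 - 7*sqrt(2)*w^4/2 - w^4 + 13*w^3/2 + 7*sqrt(2)*w^3 - 16*w^2 + 53*sqrt(2)*w^2/2 - 32*sqrt(2)*w - 24*w - 48*sqrt(2)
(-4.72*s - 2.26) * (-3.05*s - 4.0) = 14.396*s^2 + 25.773*s + 9.04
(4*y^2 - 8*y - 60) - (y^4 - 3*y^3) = -y^4 + 3*y^3 + 4*y^2 - 8*y - 60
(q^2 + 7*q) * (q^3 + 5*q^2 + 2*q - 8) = q^5 + 12*q^4 + 37*q^3 + 6*q^2 - 56*q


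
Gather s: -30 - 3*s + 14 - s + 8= -4*s - 8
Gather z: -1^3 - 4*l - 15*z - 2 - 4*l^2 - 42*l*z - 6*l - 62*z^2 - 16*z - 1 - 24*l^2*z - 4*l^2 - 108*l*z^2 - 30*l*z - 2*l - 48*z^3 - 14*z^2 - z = -8*l^2 - 12*l - 48*z^3 + z^2*(-108*l - 76) + z*(-24*l^2 - 72*l - 32) - 4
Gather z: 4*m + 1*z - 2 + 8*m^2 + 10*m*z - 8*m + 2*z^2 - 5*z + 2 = 8*m^2 - 4*m + 2*z^2 + z*(10*m - 4)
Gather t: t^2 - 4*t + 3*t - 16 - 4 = t^2 - t - 20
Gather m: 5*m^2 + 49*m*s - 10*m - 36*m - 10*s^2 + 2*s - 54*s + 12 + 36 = 5*m^2 + m*(49*s - 46) - 10*s^2 - 52*s + 48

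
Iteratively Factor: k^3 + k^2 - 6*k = (k - 2)*(k^2 + 3*k) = (k - 2)*(k + 3)*(k)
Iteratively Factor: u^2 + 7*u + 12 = (u + 3)*(u + 4)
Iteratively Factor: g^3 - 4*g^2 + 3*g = (g - 3)*(g^2 - g) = (g - 3)*(g - 1)*(g)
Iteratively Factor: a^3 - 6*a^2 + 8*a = (a - 2)*(a^2 - 4*a) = (a - 4)*(a - 2)*(a)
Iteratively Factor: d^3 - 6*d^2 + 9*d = (d - 3)*(d^2 - 3*d) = d*(d - 3)*(d - 3)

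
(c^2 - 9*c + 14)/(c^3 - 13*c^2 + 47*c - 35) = (c - 2)/(c^2 - 6*c + 5)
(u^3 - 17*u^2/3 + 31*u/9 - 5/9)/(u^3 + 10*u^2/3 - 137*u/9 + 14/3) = (3*u^2 - 16*u + 5)/(3*u^2 + 11*u - 42)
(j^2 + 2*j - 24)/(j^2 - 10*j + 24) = (j + 6)/(j - 6)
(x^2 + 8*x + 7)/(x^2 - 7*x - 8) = (x + 7)/(x - 8)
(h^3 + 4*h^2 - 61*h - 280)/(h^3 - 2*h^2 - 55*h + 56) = (h + 5)/(h - 1)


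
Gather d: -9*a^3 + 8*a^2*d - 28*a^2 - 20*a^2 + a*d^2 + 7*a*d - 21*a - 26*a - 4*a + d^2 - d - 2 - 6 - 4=-9*a^3 - 48*a^2 - 51*a + d^2*(a + 1) + d*(8*a^2 + 7*a - 1) - 12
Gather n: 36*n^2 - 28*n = 36*n^2 - 28*n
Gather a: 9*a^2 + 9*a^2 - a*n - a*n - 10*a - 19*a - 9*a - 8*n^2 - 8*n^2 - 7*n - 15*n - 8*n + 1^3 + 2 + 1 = 18*a^2 + a*(-2*n - 38) - 16*n^2 - 30*n + 4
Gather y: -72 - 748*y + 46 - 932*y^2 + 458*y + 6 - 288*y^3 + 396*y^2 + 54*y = -288*y^3 - 536*y^2 - 236*y - 20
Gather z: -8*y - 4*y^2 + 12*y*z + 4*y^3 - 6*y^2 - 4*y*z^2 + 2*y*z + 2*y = 4*y^3 - 10*y^2 - 4*y*z^2 + 14*y*z - 6*y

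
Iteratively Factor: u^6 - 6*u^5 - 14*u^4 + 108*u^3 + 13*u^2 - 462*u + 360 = (u - 4)*(u^5 - 2*u^4 - 22*u^3 + 20*u^2 + 93*u - 90) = (u - 4)*(u - 1)*(u^4 - u^3 - 23*u^2 - 3*u + 90) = (u - 4)*(u - 1)*(u + 3)*(u^3 - 4*u^2 - 11*u + 30) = (u - 4)*(u - 2)*(u - 1)*(u + 3)*(u^2 - 2*u - 15) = (u - 5)*(u - 4)*(u - 2)*(u - 1)*(u + 3)*(u + 3)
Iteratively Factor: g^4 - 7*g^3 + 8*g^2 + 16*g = (g + 1)*(g^3 - 8*g^2 + 16*g) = (g - 4)*(g + 1)*(g^2 - 4*g) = g*(g - 4)*(g + 1)*(g - 4)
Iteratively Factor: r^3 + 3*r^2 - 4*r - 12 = (r + 2)*(r^2 + r - 6) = (r - 2)*(r + 2)*(r + 3)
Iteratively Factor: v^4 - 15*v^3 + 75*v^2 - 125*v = (v - 5)*(v^3 - 10*v^2 + 25*v) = (v - 5)^2*(v^2 - 5*v) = (v - 5)^3*(v)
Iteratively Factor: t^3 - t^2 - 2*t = (t)*(t^2 - t - 2) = t*(t + 1)*(t - 2)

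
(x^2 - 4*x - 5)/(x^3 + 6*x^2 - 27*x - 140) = (x + 1)/(x^2 + 11*x + 28)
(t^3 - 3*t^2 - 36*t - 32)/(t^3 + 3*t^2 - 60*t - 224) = (t + 1)/(t + 7)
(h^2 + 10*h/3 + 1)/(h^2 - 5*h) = (h^2 + 10*h/3 + 1)/(h*(h - 5))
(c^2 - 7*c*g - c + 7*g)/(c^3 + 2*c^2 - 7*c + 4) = (c - 7*g)/(c^2 + 3*c - 4)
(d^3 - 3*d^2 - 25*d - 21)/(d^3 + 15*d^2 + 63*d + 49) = (d^2 - 4*d - 21)/(d^2 + 14*d + 49)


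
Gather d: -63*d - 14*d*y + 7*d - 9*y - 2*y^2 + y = d*(-14*y - 56) - 2*y^2 - 8*y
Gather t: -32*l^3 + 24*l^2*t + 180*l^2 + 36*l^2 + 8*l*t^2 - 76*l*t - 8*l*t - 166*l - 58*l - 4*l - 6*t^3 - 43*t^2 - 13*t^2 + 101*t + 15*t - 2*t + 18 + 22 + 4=-32*l^3 + 216*l^2 - 228*l - 6*t^3 + t^2*(8*l - 56) + t*(24*l^2 - 84*l + 114) + 44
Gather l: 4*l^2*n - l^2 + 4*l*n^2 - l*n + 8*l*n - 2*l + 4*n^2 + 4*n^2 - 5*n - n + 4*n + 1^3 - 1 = l^2*(4*n - 1) + l*(4*n^2 + 7*n - 2) + 8*n^2 - 2*n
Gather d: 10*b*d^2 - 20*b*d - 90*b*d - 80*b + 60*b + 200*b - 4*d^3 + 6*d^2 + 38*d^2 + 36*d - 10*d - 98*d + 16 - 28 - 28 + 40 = 180*b - 4*d^3 + d^2*(10*b + 44) + d*(-110*b - 72)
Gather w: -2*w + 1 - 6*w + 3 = 4 - 8*w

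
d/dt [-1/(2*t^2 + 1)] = 4*t/(2*t^2 + 1)^2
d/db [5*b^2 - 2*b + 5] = 10*b - 2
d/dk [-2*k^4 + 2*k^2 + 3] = -8*k^3 + 4*k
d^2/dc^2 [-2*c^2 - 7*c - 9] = -4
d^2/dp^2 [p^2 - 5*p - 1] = 2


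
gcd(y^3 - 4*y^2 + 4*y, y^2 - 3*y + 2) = y - 2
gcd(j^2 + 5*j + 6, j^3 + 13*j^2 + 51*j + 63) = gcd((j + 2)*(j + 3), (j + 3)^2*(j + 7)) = j + 3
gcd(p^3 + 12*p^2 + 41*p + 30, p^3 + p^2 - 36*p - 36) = p^2 + 7*p + 6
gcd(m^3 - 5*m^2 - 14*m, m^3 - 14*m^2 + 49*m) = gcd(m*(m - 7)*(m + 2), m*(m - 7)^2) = m^2 - 7*m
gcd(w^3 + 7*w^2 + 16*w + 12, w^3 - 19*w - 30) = w^2 + 5*w + 6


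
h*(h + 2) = h^2 + 2*h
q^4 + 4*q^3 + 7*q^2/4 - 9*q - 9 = (q - 3/2)*(q + 3/2)*(q + 2)^2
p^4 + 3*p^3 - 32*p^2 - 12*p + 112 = (p - 4)*(p - 2)*(p + 2)*(p + 7)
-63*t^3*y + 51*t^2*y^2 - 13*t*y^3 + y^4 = y*(-7*t + y)*(-3*t + y)^2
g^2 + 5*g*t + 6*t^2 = (g + 2*t)*(g + 3*t)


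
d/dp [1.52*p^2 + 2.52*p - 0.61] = 3.04*p + 2.52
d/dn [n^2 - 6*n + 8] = 2*n - 6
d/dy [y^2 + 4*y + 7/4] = 2*y + 4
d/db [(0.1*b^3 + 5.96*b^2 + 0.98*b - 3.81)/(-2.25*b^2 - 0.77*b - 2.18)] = (-0.225*b^4 - 0.154*b^3 - 3.0382*b^2 - 43.1306*b - 5.0701)/(5.0625*b^4 + 3.465*b^3 + 10.4029*b^2 + 3.3572*b + 4.7524)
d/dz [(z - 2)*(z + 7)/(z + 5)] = (z^2 + 10*z + 39)/(z^2 + 10*z + 25)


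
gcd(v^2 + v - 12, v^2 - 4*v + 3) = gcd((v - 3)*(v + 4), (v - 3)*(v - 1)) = v - 3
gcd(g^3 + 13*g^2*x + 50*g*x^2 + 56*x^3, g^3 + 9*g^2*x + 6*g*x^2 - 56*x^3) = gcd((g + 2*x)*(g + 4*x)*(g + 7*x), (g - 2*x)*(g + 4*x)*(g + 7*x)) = g^2 + 11*g*x + 28*x^2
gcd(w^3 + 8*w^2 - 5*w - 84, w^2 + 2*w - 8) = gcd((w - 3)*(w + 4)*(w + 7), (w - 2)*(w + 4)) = w + 4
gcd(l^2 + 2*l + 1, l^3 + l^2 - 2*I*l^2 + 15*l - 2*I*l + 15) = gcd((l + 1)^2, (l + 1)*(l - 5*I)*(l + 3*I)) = l + 1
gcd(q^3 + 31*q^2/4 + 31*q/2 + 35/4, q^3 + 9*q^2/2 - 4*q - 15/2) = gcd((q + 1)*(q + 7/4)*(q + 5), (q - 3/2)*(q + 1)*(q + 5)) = q^2 + 6*q + 5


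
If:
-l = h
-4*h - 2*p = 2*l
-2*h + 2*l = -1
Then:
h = 1/4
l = -1/4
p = -1/4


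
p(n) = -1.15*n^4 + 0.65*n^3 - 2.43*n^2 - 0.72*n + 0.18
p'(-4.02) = 349.17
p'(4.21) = -329.86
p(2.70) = -67.80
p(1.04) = -3.81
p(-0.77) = -1.41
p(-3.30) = -183.65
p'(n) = -4.6*n^3 + 1.95*n^2 - 4.86*n - 0.72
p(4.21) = -358.68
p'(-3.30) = 201.86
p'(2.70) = -90.17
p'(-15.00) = 16035.93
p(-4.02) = -378.75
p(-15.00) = -60948.27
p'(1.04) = -8.84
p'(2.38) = -63.26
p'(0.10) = -1.19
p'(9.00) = -3239.91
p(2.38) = -43.43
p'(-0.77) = 6.28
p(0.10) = 0.08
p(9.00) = -7274.43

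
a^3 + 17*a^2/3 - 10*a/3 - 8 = (a - 4/3)*(a + 1)*(a + 6)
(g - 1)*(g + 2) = g^2 + g - 2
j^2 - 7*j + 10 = (j - 5)*(j - 2)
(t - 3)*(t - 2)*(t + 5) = t^3 - 19*t + 30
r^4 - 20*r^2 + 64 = (r - 4)*(r - 2)*(r + 2)*(r + 4)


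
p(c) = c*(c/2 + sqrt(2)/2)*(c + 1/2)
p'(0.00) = 0.35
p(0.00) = 0.00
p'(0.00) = 0.35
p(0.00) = 0.00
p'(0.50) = 1.69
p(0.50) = 0.48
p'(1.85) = 9.03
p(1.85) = 7.10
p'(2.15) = 11.40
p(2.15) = 10.15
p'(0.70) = 2.43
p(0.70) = 0.89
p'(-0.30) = -0.09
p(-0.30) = -0.03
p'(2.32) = 12.87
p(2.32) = 12.22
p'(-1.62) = 1.19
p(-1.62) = -0.19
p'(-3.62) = 13.08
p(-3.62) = -12.46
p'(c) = c*(c/2 + sqrt(2)/2) + c*(c + 1/2)/2 + (c/2 + sqrt(2)/2)*(c + 1/2)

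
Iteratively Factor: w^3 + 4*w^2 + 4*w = (w)*(w^2 + 4*w + 4) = w*(w + 2)*(w + 2)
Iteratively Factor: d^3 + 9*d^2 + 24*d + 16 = (d + 4)*(d^2 + 5*d + 4) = (d + 4)^2*(d + 1)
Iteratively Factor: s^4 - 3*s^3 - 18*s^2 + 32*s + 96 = (s + 3)*(s^3 - 6*s^2 + 32) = (s - 4)*(s + 3)*(s^2 - 2*s - 8) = (s - 4)*(s + 2)*(s + 3)*(s - 4)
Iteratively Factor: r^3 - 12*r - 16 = (r - 4)*(r^2 + 4*r + 4) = (r - 4)*(r + 2)*(r + 2)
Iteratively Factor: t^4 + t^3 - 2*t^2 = (t)*(t^3 + t^2 - 2*t) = t*(t + 2)*(t^2 - t) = t*(t - 1)*(t + 2)*(t)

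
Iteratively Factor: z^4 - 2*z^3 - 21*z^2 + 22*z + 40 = (z - 2)*(z^3 - 21*z - 20) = (z - 5)*(z - 2)*(z^2 + 5*z + 4) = (z - 5)*(z - 2)*(z + 4)*(z + 1)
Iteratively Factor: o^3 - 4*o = (o)*(o^2 - 4) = o*(o + 2)*(o - 2)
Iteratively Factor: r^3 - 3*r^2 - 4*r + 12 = (r - 3)*(r^2 - 4) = (r - 3)*(r - 2)*(r + 2)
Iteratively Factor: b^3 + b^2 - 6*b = (b)*(b^2 + b - 6) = b*(b - 2)*(b + 3)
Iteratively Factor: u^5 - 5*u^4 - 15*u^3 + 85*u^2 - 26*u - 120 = (u - 2)*(u^4 - 3*u^3 - 21*u^2 + 43*u + 60) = (u - 3)*(u - 2)*(u^3 - 21*u - 20) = (u - 5)*(u - 3)*(u - 2)*(u^2 + 5*u + 4) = (u - 5)*(u - 3)*(u - 2)*(u + 4)*(u + 1)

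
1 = 1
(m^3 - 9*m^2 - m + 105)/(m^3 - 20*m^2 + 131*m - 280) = (m + 3)/(m - 8)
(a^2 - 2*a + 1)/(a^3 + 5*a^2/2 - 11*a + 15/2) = 2*(a - 1)/(2*a^2 + 7*a - 15)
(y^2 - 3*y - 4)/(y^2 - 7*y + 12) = (y + 1)/(y - 3)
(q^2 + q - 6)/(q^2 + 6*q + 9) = (q - 2)/(q + 3)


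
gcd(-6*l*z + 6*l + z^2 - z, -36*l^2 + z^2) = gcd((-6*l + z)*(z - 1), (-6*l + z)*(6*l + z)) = -6*l + z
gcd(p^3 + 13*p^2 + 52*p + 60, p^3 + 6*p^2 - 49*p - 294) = p + 6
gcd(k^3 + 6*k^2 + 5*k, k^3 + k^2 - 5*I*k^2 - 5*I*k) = k^2 + k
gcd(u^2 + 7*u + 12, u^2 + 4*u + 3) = u + 3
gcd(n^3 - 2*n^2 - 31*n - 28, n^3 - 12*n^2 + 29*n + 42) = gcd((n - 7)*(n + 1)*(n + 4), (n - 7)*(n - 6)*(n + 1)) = n^2 - 6*n - 7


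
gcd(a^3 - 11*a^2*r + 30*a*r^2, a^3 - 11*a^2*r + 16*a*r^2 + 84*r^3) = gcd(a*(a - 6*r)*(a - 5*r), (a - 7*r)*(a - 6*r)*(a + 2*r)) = -a + 6*r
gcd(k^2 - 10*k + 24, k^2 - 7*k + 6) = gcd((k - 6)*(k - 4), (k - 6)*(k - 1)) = k - 6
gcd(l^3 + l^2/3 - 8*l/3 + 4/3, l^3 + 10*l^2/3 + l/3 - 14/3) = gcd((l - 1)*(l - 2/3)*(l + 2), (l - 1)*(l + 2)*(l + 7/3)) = l^2 + l - 2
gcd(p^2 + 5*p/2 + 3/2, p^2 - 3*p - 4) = p + 1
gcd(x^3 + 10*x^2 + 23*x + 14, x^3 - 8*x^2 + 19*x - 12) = 1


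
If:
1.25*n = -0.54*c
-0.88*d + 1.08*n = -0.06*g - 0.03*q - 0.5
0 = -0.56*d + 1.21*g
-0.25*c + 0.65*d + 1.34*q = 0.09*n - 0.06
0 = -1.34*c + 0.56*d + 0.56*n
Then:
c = 0.17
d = 0.48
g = 0.22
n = -0.07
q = -0.25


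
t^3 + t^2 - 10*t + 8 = (t - 2)*(t - 1)*(t + 4)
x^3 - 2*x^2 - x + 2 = (x - 2)*(x - 1)*(x + 1)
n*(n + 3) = n^2 + 3*n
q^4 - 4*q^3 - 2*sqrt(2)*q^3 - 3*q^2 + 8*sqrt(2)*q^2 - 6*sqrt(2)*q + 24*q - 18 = (q - 3)*(q - 1)*(q - 3*sqrt(2))*(q + sqrt(2))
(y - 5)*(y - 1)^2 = y^3 - 7*y^2 + 11*y - 5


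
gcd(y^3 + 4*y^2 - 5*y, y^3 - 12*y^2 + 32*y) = y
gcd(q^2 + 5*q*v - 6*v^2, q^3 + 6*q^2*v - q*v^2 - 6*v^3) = q^2 + 5*q*v - 6*v^2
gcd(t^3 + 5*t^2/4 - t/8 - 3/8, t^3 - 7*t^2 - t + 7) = t + 1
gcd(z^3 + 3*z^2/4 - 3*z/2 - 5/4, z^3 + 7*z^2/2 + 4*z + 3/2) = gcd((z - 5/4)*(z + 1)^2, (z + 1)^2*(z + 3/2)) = z^2 + 2*z + 1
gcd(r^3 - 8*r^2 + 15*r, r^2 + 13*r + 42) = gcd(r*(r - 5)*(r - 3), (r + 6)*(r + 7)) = 1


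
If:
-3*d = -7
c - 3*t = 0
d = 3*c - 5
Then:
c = 22/9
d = 7/3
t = 22/27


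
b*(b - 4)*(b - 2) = b^3 - 6*b^2 + 8*b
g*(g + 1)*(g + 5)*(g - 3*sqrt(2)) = g^4 - 3*sqrt(2)*g^3 + 6*g^3 - 18*sqrt(2)*g^2 + 5*g^2 - 15*sqrt(2)*g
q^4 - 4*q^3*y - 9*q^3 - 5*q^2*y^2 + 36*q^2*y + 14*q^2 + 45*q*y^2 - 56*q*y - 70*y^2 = (q - 7)*(q - 2)*(q - 5*y)*(q + y)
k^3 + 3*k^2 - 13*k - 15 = (k - 3)*(k + 1)*(k + 5)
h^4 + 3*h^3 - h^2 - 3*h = h*(h - 1)*(h + 1)*(h + 3)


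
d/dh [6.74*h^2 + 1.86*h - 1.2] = 13.48*h + 1.86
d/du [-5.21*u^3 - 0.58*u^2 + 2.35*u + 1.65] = -15.63*u^2 - 1.16*u + 2.35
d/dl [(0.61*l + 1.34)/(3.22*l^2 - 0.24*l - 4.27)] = (1.9642*l^2 - 0.1464*l - (0.61*l + 1.34)*(6.44*l - 0.24) - 2.6047)/(-3.22*l^2 + 0.24*l + 4.27)^2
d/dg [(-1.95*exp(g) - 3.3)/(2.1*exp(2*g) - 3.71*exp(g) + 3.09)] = (4.095*exp(2*g) + 13.86*exp(g) - 18.2685)*exp(g)/(4.41*exp(4*g) - 15.582*exp(3*g) + 26.7421*exp(2*g) - 22.9278*exp(g) + 9.5481)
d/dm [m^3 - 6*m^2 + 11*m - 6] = 3*m^2 - 12*m + 11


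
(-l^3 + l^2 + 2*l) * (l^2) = -l^5 + l^4 + 2*l^3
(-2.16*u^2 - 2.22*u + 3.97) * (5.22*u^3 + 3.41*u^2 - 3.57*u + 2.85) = -11.2752*u^5 - 18.954*u^4 + 20.8644*u^3 + 15.3071*u^2 - 20.4999*u + 11.3145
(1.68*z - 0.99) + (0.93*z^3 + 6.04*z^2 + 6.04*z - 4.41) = 0.93*z^3 + 6.04*z^2 + 7.72*z - 5.4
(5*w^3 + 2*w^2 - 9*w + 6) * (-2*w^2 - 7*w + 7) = -10*w^5 - 39*w^4 + 39*w^3 + 65*w^2 - 105*w + 42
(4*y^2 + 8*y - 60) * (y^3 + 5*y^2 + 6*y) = 4*y^5 + 28*y^4 + 4*y^3 - 252*y^2 - 360*y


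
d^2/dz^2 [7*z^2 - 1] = 14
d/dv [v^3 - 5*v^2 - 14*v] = 3*v^2 - 10*v - 14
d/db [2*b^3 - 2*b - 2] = 6*b^2 - 2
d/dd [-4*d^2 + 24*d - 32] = 24 - 8*d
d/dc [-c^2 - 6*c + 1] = -2*c - 6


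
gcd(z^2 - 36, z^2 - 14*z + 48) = z - 6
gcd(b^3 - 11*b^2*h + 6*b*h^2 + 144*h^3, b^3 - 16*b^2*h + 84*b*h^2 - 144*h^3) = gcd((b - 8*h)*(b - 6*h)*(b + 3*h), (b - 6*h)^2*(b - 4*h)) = b - 6*h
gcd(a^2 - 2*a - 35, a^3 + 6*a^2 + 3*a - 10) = a + 5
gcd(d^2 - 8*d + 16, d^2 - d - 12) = d - 4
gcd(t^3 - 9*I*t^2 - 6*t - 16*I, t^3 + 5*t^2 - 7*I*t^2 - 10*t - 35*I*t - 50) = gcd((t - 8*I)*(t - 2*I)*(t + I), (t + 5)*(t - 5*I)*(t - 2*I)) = t - 2*I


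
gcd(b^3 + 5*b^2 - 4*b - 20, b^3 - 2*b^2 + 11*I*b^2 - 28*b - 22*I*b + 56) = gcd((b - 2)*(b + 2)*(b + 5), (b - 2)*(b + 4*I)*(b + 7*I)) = b - 2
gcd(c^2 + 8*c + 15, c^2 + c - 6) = c + 3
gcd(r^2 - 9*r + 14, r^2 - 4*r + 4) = r - 2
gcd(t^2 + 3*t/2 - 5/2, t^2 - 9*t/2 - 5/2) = 1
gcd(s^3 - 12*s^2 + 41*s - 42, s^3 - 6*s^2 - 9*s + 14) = s - 7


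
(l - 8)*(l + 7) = l^2 - l - 56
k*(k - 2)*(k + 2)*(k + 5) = k^4 + 5*k^3 - 4*k^2 - 20*k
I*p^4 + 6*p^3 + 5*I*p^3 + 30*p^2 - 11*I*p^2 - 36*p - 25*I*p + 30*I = (p + 6)*(p - 5*I)*(p - I)*(I*p - I)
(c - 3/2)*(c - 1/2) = c^2 - 2*c + 3/4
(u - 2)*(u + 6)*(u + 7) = u^3 + 11*u^2 + 16*u - 84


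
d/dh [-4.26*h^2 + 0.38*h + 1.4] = 0.38 - 8.52*h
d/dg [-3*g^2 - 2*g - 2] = -6*g - 2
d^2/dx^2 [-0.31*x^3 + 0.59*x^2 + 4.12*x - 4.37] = 1.18 - 1.86*x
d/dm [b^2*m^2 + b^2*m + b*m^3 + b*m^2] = b*(2*b*m + b + 3*m^2 + 2*m)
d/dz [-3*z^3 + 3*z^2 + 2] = 3*z*(2 - 3*z)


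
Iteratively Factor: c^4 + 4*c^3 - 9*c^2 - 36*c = (c - 3)*(c^3 + 7*c^2 + 12*c) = c*(c - 3)*(c^2 + 7*c + 12) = c*(c - 3)*(c + 4)*(c + 3)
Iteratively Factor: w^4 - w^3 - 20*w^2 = (w + 4)*(w^3 - 5*w^2) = (w - 5)*(w + 4)*(w^2) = w*(w - 5)*(w + 4)*(w)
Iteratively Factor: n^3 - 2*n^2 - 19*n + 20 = (n + 4)*(n^2 - 6*n + 5) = (n - 5)*(n + 4)*(n - 1)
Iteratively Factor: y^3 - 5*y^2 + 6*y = (y - 3)*(y^2 - 2*y) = y*(y - 3)*(y - 2)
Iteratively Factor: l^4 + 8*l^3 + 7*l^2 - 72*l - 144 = (l - 3)*(l^3 + 11*l^2 + 40*l + 48) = (l - 3)*(l + 4)*(l^2 + 7*l + 12) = (l - 3)*(l + 3)*(l + 4)*(l + 4)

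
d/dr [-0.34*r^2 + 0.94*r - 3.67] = 0.94 - 0.68*r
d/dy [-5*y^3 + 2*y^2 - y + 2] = -15*y^2 + 4*y - 1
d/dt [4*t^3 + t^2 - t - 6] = 12*t^2 + 2*t - 1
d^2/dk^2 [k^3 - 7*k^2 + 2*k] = 6*k - 14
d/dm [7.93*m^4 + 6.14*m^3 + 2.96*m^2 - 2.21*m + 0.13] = 31.72*m^3 + 18.42*m^2 + 5.92*m - 2.21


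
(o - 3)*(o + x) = o^2 + o*x - 3*o - 3*x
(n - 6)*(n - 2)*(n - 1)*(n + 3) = n^4 - 6*n^3 - 7*n^2 + 48*n - 36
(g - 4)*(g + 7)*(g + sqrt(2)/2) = g^3 + sqrt(2)*g^2/2 + 3*g^2 - 28*g + 3*sqrt(2)*g/2 - 14*sqrt(2)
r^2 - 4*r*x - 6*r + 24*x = (r - 6)*(r - 4*x)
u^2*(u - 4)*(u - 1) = u^4 - 5*u^3 + 4*u^2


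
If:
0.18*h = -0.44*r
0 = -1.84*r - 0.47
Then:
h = 0.62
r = -0.26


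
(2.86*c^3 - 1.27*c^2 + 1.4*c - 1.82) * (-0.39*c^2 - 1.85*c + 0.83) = -1.1154*c^5 - 4.7957*c^4 + 4.1773*c^3 - 2.9343*c^2 + 4.529*c - 1.5106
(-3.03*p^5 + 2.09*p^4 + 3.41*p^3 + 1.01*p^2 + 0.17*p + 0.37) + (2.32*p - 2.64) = -3.03*p^5 + 2.09*p^4 + 3.41*p^3 + 1.01*p^2 + 2.49*p - 2.27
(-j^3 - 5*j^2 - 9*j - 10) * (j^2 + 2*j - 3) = -j^5 - 7*j^4 - 16*j^3 - 13*j^2 + 7*j + 30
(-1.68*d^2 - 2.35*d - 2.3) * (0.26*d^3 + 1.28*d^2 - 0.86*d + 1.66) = -0.4368*d^5 - 2.7614*d^4 - 2.1612*d^3 - 3.7118*d^2 - 1.923*d - 3.818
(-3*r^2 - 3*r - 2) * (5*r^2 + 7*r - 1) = -15*r^4 - 36*r^3 - 28*r^2 - 11*r + 2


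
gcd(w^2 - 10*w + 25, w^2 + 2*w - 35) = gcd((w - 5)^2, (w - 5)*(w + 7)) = w - 5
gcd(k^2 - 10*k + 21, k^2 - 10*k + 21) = k^2 - 10*k + 21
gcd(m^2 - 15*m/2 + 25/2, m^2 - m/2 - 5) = m - 5/2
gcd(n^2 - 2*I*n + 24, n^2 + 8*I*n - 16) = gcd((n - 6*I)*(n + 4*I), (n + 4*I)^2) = n + 4*I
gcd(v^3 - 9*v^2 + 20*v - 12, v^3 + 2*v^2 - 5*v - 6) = v - 2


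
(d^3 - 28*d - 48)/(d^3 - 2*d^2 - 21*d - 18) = (d^2 + 6*d + 8)/(d^2 + 4*d + 3)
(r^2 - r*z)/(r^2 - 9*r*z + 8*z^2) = r/(r - 8*z)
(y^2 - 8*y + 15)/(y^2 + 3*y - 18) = (y - 5)/(y + 6)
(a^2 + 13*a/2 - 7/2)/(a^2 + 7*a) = (a - 1/2)/a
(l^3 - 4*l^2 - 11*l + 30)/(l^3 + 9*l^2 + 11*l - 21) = (l^2 - 7*l + 10)/(l^2 + 6*l - 7)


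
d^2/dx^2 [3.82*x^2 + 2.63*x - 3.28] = 7.64000000000000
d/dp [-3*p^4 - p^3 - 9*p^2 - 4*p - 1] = -12*p^3 - 3*p^2 - 18*p - 4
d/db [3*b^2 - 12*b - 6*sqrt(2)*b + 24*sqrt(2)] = 6*b - 12 - 6*sqrt(2)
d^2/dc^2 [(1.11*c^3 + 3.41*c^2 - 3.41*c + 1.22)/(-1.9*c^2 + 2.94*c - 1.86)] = (-24.819632*c^3 + 82.299984*c^2 - 54.457056*c + 1.232592)/(6.859*c^6 - 31.8402*c^5 + 69.41232*c^4 - 87.751944*c^3 + 67.951008*c^2 - 30.513672*c + 6.434856)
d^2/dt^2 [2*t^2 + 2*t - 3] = 4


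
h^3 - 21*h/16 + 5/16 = (h - 1)*(h - 1/4)*(h + 5/4)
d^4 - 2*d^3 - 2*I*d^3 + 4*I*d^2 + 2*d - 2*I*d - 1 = (d - I)^2*(-I*d + I)*(I*d - I)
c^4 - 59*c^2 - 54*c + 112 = (c - 8)*(c - 1)*(c + 2)*(c + 7)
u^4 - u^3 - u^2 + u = u*(u - 1)^2*(u + 1)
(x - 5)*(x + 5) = x^2 - 25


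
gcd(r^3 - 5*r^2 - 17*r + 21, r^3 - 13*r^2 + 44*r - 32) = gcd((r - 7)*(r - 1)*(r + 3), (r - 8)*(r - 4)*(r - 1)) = r - 1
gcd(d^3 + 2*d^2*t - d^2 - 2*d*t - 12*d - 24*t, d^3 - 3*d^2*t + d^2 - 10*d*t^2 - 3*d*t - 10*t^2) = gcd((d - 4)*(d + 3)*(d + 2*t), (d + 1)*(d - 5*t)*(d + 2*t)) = d + 2*t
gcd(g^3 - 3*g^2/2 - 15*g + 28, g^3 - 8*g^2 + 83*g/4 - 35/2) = g^2 - 11*g/2 + 7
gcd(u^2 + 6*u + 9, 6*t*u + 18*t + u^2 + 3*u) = u + 3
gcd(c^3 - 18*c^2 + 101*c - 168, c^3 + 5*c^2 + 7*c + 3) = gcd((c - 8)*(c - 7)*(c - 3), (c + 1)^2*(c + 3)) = 1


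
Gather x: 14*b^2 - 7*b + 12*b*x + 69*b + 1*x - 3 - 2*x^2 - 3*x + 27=14*b^2 + 62*b - 2*x^2 + x*(12*b - 2) + 24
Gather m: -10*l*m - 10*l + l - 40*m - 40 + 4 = -9*l + m*(-10*l - 40) - 36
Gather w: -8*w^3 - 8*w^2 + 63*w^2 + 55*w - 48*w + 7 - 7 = -8*w^3 + 55*w^2 + 7*w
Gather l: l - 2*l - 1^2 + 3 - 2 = -l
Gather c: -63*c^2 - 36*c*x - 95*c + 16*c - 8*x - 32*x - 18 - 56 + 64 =-63*c^2 + c*(-36*x - 79) - 40*x - 10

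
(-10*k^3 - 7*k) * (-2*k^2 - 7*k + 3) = 20*k^5 + 70*k^4 - 16*k^3 + 49*k^2 - 21*k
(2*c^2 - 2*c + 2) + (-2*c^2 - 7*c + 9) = 11 - 9*c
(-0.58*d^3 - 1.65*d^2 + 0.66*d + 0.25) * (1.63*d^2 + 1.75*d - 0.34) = -0.9454*d^5 - 3.7045*d^4 - 1.6145*d^3 + 2.1235*d^2 + 0.2131*d - 0.085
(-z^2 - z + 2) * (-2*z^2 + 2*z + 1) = 2*z^4 - 7*z^2 + 3*z + 2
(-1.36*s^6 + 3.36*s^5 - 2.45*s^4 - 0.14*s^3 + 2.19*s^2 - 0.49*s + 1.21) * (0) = 0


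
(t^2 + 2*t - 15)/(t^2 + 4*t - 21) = (t + 5)/(t + 7)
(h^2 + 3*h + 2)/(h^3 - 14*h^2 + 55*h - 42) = (h^2 + 3*h + 2)/(h^3 - 14*h^2 + 55*h - 42)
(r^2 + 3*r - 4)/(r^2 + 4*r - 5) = (r + 4)/(r + 5)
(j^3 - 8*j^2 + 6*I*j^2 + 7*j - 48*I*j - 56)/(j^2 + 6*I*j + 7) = j - 8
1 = 1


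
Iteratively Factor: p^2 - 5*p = (p - 5)*(p)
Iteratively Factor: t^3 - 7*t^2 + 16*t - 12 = (t - 2)*(t^2 - 5*t + 6) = (t - 3)*(t - 2)*(t - 2)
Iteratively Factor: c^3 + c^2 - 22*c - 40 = (c + 4)*(c^2 - 3*c - 10) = (c - 5)*(c + 4)*(c + 2)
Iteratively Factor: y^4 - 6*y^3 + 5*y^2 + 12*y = (y - 4)*(y^3 - 2*y^2 - 3*y) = y*(y - 4)*(y^2 - 2*y - 3) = y*(y - 4)*(y - 3)*(y + 1)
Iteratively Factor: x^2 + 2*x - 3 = (x - 1)*(x + 3)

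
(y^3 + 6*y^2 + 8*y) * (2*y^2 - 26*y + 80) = 2*y^5 - 14*y^4 - 60*y^3 + 272*y^2 + 640*y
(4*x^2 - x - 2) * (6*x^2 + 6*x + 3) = 24*x^4 + 18*x^3 - 6*x^2 - 15*x - 6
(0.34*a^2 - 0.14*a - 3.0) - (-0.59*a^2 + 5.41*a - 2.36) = 0.93*a^2 - 5.55*a - 0.64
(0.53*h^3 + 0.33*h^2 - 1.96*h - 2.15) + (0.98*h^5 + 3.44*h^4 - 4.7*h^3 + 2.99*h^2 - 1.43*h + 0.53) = 0.98*h^5 + 3.44*h^4 - 4.17*h^3 + 3.32*h^2 - 3.39*h - 1.62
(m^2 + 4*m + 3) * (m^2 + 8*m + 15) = m^4 + 12*m^3 + 50*m^2 + 84*m + 45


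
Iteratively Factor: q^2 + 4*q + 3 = (q + 3)*(q + 1)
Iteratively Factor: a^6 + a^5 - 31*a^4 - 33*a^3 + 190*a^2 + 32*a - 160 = (a + 1)*(a^5 - 31*a^3 - 2*a^2 + 192*a - 160) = (a - 5)*(a + 1)*(a^4 + 5*a^3 - 6*a^2 - 32*a + 32) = (a - 5)*(a + 1)*(a + 4)*(a^3 + a^2 - 10*a + 8) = (a - 5)*(a - 1)*(a + 1)*(a + 4)*(a^2 + 2*a - 8) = (a - 5)*(a - 2)*(a - 1)*(a + 1)*(a + 4)*(a + 4)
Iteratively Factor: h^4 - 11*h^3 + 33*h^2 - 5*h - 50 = (h - 5)*(h^3 - 6*h^2 + 3*h + 10) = (h - 5)^2*(h^2 - h - 2) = (h - 5)^2*(h - 2)*(h + 1)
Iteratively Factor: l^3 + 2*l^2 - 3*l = (l)*(l^2 + 2*l - 3) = l*(l - 1)*(l + 3)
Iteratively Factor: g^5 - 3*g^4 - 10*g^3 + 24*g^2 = (g)*(g^4 - 3*g^3 - 10*g^2 + 24*g) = g*(g + 3)*(g^3 - 6*g^2 + 8*g) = g*(g - 4)*(g + 3)*(g^2 - 2*g) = g*(g - 4)*(g - 2)*(g + 3)*(g)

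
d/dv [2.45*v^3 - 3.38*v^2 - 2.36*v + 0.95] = 7.35*v^2 - 6.76*v - 2.36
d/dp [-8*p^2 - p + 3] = -16*p - 1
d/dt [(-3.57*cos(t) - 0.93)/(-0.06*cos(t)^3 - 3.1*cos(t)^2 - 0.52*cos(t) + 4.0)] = (0.4284*cos(t)^3 + 11.2344*cos(t)^2 + 5.766*cos(t) + 14.7636)*sin(t)/(0.0036*cos(t)^6 + 0.372*cos(t)^5 + 9.6724*cos(t)^4 + 2.744*cos(t)^3 - 24.5296*cos(t)^2 - 4.16*cos(t) + 16.0)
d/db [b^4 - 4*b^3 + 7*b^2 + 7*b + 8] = 4*b^3 - 12*b^2 + 14*b + 7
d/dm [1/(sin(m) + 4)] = -cos(m)/(sin(m) + 4)^2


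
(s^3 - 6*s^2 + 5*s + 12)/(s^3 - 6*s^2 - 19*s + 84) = (s^2 - 3*s - 4)/(s^2 - 3*s - 28)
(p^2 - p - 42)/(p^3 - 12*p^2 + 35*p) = (p + 6)/(p*(p - 5))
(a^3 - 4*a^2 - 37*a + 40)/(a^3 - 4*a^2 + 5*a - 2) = (a^2 - 3*a - 40)/(a^2 - 3*a + 2)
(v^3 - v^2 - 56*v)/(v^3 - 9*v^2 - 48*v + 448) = v/(v - 8)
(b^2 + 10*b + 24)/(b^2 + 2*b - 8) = (b + 6)/(b - 2)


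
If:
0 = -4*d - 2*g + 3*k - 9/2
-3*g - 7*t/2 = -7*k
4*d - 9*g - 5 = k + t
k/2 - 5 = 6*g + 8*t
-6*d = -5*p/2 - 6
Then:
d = -16507/17608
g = -133/142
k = -824/2201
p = -20469/4402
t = 119/2201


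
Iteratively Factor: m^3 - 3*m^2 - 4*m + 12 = (m + 2)*(m^2 - 5*m + 6) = (m - 2)*(m + 2)*(m - 3)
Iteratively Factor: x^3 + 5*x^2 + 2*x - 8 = (x - 1)*(x^2 + 6*x + 8) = (x - 1)*(x + 2)*(x + 4)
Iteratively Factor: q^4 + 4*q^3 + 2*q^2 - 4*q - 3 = (q + 1)*(q^3 + 3*q^2 - q - 3) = (q + 1)^2*(q^2 + 2*q - 3) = (q + 1)^2*(q + 3)*(q - 1)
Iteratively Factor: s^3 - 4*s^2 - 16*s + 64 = (s + 4)*(s^2 - 8*s + 16) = (s - 4)*(s + 4)*(s - 4)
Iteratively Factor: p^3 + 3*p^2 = (p)*(p^2 + 3*p) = p^2*(p + 3)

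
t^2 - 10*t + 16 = (t - 8)*(t - 2)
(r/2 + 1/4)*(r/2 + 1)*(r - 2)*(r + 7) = r^4/4 + 15*r^3/8 - r^2/8 - 15*r/2 - 7/2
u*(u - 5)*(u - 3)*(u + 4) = u^4 - 4*u^3 - 17*u^2 + 60*u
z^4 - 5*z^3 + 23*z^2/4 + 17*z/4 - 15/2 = (z - 5/2)*(z - 2)*(z - 3/2)*(z + 1)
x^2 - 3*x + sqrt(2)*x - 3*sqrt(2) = (x - 3)*(x + sqrt(2))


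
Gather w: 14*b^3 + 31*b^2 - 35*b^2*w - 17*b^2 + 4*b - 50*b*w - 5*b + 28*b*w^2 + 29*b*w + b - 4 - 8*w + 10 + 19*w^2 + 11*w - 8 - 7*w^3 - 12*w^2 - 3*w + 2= 14*b^3 + 14*b^2 - 7*w^3 + w^2*(28*b + 7) + w*(-35*b^2 - 21*b)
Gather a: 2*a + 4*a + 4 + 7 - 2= 6*a + 9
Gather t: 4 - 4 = 0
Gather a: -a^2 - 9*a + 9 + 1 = -a^2 - 9*a + 10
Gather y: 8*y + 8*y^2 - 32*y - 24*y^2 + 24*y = -16*y^2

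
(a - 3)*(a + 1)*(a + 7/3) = a^3 + a^2/3 - 23*a/3 - 7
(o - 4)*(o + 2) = o^2 - 2*o - 8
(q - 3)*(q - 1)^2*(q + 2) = q^4 - 3*q^3 - 3*q^2 + 11*q - 6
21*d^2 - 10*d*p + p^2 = (-7*d + p)*(-3*d + p)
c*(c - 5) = c^2 - 5*c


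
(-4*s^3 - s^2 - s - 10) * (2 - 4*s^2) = 16*s^5 + 4*s^4 - 4*s^3 + 38*s^2 - 2*s - 20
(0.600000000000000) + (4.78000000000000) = 5.38000000000000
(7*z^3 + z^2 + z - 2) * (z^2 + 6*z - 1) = 7*z^5 + 43*z^4 + 3*z^2 - 13*z + 2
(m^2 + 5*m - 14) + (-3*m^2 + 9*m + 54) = -2*m^2 + 14*m + 40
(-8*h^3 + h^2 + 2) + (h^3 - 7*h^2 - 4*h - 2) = -7*h^3 - 6*h^2 - 4*h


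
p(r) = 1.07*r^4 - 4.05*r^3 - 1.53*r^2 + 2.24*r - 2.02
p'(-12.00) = -9106.48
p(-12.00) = 28936.70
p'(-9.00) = -4074.49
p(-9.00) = 9826.61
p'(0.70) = -4.39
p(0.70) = -2.33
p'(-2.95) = -204.35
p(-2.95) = 163.07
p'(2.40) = -15.92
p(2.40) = -25.94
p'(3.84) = 53.68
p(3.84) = -12.65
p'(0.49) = -1.67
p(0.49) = -1.70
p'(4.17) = 88.55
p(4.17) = 10.58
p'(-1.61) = -42.19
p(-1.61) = 14.50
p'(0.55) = -2.41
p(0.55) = -1.83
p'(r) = 4.28*r^3 - 12.15*r^2 - 3.06*r + 2.24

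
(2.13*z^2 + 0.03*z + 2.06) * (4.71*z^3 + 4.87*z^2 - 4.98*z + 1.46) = 10.0323*z^5 + 10.5144*z^4 - 0.758699999999999*z^3 + 12.9926*z^2 - 10.215*z + 3.0076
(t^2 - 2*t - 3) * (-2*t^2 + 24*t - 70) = -2*t^4 + 28*t^3 - 112*t^2 + 68*t + 210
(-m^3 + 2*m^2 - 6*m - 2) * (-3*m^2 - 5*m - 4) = 3*m^5 - m^4 + 12*m^3 + 28*m^2 + 34*m + 8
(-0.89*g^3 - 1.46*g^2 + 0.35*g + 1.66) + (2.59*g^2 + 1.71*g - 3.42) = -0.89*g^3 + 1.13*g^2 + 2.06*g - 1.76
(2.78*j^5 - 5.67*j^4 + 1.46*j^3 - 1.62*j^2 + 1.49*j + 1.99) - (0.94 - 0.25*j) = 2.78*j^5 - 5.67*j^4 + 1.46*j^3 - 1.62*j^2 + 1.74*j + 1.05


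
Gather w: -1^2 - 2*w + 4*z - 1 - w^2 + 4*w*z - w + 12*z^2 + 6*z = -w^2 + w*(4*z - 3) + 12*z^2 + 10*z - 2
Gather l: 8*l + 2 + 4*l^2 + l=4*l^2 + 9*l + 2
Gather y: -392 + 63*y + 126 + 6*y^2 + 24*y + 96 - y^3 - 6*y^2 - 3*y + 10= -y^3 + 84*y - 160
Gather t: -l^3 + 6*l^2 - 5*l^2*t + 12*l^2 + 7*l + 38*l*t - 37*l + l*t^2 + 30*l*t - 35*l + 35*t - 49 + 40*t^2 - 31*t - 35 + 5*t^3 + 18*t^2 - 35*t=-l^3 + 18*l^2 - 65*l + 5*t^3 + t^2*(l + 58) + t*(-5*l^2 + 68*l - 31) - 84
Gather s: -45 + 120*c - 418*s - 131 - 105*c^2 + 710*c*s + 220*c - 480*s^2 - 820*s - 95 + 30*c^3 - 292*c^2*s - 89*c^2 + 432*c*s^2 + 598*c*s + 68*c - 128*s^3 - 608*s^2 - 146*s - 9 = 30*c^3 - 194*c^2 + 408*c - 128*s^3 + s^2*(432*c - 1088) + s*(-292*c^2 + 1308*c - 1384) - 280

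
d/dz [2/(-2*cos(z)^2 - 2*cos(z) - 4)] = -(2*cos(z) + 1)*sin(z)/(cos(z)^2 + cos(z) + 2)^2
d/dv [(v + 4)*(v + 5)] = 2*v + 9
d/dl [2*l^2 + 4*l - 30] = 4*l + 4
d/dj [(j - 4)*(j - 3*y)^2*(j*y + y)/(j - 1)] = y*(j - 3*y)*(-(j - 4)*(j + 1)*(j - 3*y) + (j - 1)*(2*(j - 4)*(j + 1) + (j - 4)*(j - 3*y) + (j + 1)*(j - 3*y)))/(j - 1)^2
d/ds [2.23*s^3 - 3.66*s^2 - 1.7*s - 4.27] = 6.69*s^2 - 7.32*s - 1.7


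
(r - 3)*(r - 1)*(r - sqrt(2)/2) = r^3 - 4*r^2 - sqrt(2)*r^2/2 + 2*sqrt(2)*r + 3*r - 3*sqrt(2)/2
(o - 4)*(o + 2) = o^2 - 2*o - 8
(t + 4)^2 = t^2 + 8*t + 16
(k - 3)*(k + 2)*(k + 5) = k^3 + 4*k^2 - 11*k - 30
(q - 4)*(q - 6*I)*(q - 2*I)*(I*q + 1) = I*q^4 + 9*q^3 - 4*I*q^3 - 36*q^2 - 20*I*q^2 - 12*q + 80*I*q + 48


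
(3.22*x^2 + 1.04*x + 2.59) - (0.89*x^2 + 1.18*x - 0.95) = 2.33*x^2 - 0.14*x + 3.54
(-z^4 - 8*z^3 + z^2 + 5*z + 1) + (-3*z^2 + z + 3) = -z^4 - 8*z^3 - 2*z^2 + 6*z + 4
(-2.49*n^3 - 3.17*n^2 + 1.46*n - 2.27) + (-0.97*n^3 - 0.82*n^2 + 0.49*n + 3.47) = -3.46*n^3 - 3.99*n^2 + 1.95*n + 1.2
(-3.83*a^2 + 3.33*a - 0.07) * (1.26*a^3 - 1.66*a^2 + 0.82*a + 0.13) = -4.8258*a^5 + 10.5536*a^4 - 8.7566*a^3 + 2.3489*a^2 + 0.3755*a - 0.0091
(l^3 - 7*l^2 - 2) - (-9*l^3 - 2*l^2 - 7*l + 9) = 10*l^3 - 5*l^2 + 7*l - 11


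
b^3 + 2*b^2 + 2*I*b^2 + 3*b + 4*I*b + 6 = (b + 2)*(b - I)*(b + 3*I)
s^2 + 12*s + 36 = (s + 6)^2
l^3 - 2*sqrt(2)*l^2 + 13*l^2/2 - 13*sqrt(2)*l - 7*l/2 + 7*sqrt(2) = (l - 1/2)*(l + 7)*(l - 2*sqrt(2))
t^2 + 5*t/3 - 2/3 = (t - 1/3)*(t + 2)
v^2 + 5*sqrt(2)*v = v*(v + 5*sqrt(2))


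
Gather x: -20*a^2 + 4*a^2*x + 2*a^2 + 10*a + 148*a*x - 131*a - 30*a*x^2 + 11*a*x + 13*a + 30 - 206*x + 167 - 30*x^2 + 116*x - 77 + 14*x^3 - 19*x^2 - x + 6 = -18*a^2 - 108*a + 14*x^3 + x^2*(-30*a - 49) + x*(4*a^2 + 159*a - 91) + 126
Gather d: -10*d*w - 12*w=-10*d*w - 12*w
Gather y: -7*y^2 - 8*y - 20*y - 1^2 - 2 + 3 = -7*y^2 - 28*y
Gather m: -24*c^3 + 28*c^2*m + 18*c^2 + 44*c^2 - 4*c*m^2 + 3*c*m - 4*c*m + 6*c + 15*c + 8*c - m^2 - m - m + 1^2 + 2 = -24*c^3 + 62*c^2 + 29*c + m^2*(-4*c - 1) + m*(28*c^2 - c - 2) + 3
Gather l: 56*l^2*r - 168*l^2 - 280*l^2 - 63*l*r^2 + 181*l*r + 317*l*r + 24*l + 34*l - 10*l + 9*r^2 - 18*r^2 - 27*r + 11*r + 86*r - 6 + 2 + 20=l^2*(56*r - 448) + l*(-63*r^2 + 498*r + 48) - 9*r^2 + 70*r + 16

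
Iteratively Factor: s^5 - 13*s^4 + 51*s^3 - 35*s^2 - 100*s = (s - 4)*(s^4 - 9*s^3 + 15*s^2 + 25*s) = (s - 5)*(s - 4)*(s^3 - 4*s^2 - 5*s) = (s - 5)*(s - 4)*(s + 1)*(s^2 - 5*s) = (s - 5)^2*(s - 4)*(s + 1)*(s)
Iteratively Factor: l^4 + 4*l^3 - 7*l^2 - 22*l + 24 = (l - 1)*(l^3 + 5*l^2 - 2*l - 24) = (l - 1)*(l + 4)*(l^2 + l - 6) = (l - 1)*(l + 3)*(l + 4)*(l - 2)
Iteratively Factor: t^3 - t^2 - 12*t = (t + 3)*(t^2 - 4*t) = (t - 4)*(t + 3)*(t)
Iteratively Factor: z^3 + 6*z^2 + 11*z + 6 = (z + 2)*(z^2 + 4*z + 3) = (z + 1)*(z + 2)*(z + 3)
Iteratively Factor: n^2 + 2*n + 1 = (n + 1)*(n + 1)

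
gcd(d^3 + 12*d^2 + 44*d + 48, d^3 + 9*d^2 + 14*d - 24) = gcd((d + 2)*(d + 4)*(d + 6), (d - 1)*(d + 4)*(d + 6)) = d^2 + 10*d + 24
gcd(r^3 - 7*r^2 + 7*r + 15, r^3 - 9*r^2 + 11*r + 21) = r^2 - 2*r - 3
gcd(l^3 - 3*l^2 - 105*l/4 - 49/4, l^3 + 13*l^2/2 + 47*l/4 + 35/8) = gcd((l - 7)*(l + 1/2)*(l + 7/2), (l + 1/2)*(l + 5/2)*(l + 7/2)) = l^2 + 4*l + 7/4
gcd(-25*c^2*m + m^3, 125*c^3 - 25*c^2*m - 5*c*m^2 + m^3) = 25*c^2 - m^2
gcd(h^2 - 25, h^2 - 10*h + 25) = h - 5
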